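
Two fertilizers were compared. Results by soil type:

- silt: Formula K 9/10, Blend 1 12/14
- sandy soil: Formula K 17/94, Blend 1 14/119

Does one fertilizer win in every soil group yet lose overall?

No

Silt: Formula K 9/10 = 90.0%, Blend 1 12/14 = 85.7% → Formula K
Sandy soil: Formula K 17/94 = 18.1%, Blend 1 14/119 = 11.8% → Formula K
Overall: Formula K 26/104 = 25.0%, Blend 1 26/133 = 19.5% → Formula K
Formula K wins overall and in every soil group — no reversal.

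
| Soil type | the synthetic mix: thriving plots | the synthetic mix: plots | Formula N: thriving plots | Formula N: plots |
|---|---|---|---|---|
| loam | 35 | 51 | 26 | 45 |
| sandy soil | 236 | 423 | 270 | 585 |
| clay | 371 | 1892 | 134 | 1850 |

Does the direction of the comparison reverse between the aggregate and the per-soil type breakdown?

Loam: the synthetic mix 35/51 = 68.6%, Formula N 26/45 = 57.8% → the synthetic mix
Sandy soil: the synthetic mix 236/423 = 55.8%, Formula N 270/585 = 46.2% → the synthetic mix
Clay: the synthetic mix 371/1892 = 19.6%, Formula N 134/1850 = 7.2% → the synthetic mix
Overall: the synthetic mix 642/2366 = 27.1%, Formula N 430/2480 = 17.3% → the synthetic mix
The synthetic mix wins overall and in every soil group — no reversal.

No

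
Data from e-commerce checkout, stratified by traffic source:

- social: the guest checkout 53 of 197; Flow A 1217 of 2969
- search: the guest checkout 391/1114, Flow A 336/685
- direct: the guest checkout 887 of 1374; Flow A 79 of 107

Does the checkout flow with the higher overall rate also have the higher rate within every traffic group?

No

Social: the guest checkout 53/197 = 26.9%, Flow A 1217/2969 = 41.0% → Flow A
Search: the guest checkout 391/1114 = 35.1%, Flow A 336/685 = 49.1% → Flow A
Direct: the guest checkout 887/1374 = 64.6%, Flow A 79/107 = 73.8% → Flow A
Overall: the guest checkout 1331/2685 = 49.6%, Flow A 1632/3761 = 43.4% → the guest checkout
Flow A wins each traffic group but the guest checkout wins overall — the comparison reverses. Flow A's sessions skew toward social, which has a lower base rate.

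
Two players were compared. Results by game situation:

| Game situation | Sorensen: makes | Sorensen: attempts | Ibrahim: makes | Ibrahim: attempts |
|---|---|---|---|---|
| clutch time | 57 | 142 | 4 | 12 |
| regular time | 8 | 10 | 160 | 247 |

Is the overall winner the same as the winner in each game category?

No

Clutch time: Sorensen 57/142 = 40.1%, Ibrahim 4/12 = 33.3% → Sorensen
Regular time: Sorensen 8/10 = 80.0%, Ibrahim 160/247 = 64.8% → Sorensen
Overall: Sorensen 65/152 = 42.8%, Ibrahim 164/259 = 63.3% → Ibrahim
Sorensen wins each game group but Ibrahim wins overall — the comparison reverses. Sorensen's attempts skew toward clutch time, which has a lower base rate.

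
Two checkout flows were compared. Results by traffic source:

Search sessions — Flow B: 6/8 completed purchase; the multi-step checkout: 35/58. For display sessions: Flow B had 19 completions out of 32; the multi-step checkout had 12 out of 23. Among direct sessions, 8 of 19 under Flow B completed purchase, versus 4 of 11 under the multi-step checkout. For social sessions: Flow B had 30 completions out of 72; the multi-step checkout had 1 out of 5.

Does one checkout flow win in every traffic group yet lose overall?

Yes

Search: Flow B 6/8 = 75.0%, the multi-step checkout 35/58 = 60.3% → Flow B
Display: Flow B 19/32 = 59.4%, the multi-step checkout 12/23 = 52.2% → Flow B
Direct: Flow B 8/19 = 42.1%, the multi-step checkout 4/11 = 36.4% → Flow B
Social: Flow B 30/72 = 41.7%, the multi-step checkout 1/5 = 20.0% → Flow B
Overall: Flow B 63/131 = 48.1%, the multi-step checkout 52/97 = 53.6% → the multi-step checkout
Flow B wins each traffic group but the multi-step checkout wins overall — the comparison reverses. Flow B's sessions skew toward social, which has a lower base rate.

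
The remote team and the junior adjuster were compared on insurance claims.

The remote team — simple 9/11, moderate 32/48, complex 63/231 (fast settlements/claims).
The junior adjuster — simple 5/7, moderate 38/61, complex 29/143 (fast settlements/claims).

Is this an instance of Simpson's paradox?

No

Simple: the remote team 9/11 = 81.8%, the junior adjuster 5/7 = 71.4% → the remote team
Moderate: the remote team 32/48 = 66.7%, the junior adjuster 38/61 = 62.3% → the remote team
Complex: the remote team 63/231 = 27.3%, the junior adjuster 29/143 = 20.3% → the remote team
Overall: the remote team 104/290 = 35.9%, the junior adjuster 72/211 = 34.1% → the remote team
The remote team wins overall and in every claim group — no reversal.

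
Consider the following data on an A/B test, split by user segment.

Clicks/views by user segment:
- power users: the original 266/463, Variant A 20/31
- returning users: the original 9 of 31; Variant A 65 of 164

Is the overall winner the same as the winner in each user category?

Power users: the original 266/463 = 57.5%, Variant A 20/31 = 64.5% → Variant A
Returning users: the original 9/31 = 29.0%, Variant A 65/164 = 39.6% → Variant A
Overall: the original 275/494 = 55.7%, Variant A 85/195 = 43.6% → the original
Variant A wins each user group but the original wins overall — the comparison reverses. Variant A's views skew toward returning users, which has a lower base rate.

No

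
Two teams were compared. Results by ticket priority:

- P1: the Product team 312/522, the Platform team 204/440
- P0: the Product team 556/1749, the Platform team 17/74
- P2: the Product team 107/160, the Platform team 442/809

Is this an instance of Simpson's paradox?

P1: the Product team 312/522 = 59.8%, the Platform team 204/440 = 46.4% → the Product team
P0: the Product team 556/1749 = 31.8%, the Platform team 17/74 = 23.0% → the Product team
P2: the Product team 107/160 = 66.9%, the Platform team 442/809 = 54.6% → the Product team
Overall: the Product team 975/2431 = 40.1%, the Platform team 663/1323 = 50.1% → the Platform team
The Product team wins each ticket group but the Platform team wins overall — the comparison reverses. The Product team's tickets skew toward P0, which has a lower base rate.

Yes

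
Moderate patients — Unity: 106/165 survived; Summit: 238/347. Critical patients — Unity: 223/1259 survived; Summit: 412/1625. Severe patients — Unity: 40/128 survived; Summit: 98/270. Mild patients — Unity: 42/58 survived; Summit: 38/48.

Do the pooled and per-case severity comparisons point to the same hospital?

Moderate: Unity 106/165 = 64.2%, Summit 238/347 = 68.6% → Summit
Critical: Unity 223/1259 = 17.7%, Summit 412/1625 = 25.4% → Summit
Severe: Unity 40/128 = 31.2%, Summit 98/270 = 36.3% → Summit
Mild: Unity 42/58 = 72.4%, Summit 38/48 = 79.2% → Summit
Overall: Unity 411/1610 = 25.5%, Summit 786/2290 = 34.3% → Summit
Summit wins overall and in every case group — no reversal.

Yes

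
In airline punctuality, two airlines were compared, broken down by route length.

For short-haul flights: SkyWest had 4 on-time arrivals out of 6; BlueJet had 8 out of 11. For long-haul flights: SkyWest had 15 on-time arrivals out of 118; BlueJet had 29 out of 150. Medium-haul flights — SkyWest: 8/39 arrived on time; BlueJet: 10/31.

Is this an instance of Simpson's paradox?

Short-haul: SkyWest 4/6 = 66.7%, BlueJet 8/11 = 72.7% → BlueJet
Long-haul: SkyWest 15/118 = 12.7%, BlueJet 29/150 = 19.3% → BlueJet
Medium-haul: SkyWest 8/39 = 20.5%, BlueJet 10/31 = 32.3% → BlueJet
Overall: SkyWest 27/163 = 16.6%, BlueJet 47/192 = 24.5% → BlueJet
BlueJet wins overall and in every route group — no reversal.

No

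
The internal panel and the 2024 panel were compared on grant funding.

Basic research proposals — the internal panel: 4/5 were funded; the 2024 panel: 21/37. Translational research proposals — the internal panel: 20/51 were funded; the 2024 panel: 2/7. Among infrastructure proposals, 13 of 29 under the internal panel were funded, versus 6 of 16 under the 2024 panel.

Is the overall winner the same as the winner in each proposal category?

No

Basic research: the internal panel 4/5 = 80.0%, the 2024 panel 21/37 = 56.8% → the internal panel
Translational research: the internal panel 20/51 = 39.2%, the 2024 panel 2/7 = 28.6% → the internal panel
Infrastructure: the internal panel 13/29 = 44.8%, the 2024 panel 6/16 = 37.5% → the internal panel
Overall: the internal panel 37/85 = 43.5%, the 2024 panel 29/60 = 48.3% → the 2024 panel
The internal panel wins each proposal group but the 2024 panel wins overall — the comparison reverses. The internal panel's proposals skew toward translational research, which has a lower base rate.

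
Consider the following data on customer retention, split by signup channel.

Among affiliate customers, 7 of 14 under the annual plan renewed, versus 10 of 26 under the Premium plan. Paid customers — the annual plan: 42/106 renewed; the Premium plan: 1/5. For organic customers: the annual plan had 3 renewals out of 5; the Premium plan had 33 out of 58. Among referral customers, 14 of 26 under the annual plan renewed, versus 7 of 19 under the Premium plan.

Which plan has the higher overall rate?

the Premium plan

Affiliate: the annual plan 7/14 = 50.0%, the Premium plan 10/26 = 38.5% → the annual plan
Paid: the annual plan 42/106 = 39.6%, the Premium plan 1/5 = 20.0% → the annual plan
Organic: the annual plan 3/5 = 60.0%, the Premium plan 33/58 = 56.9% → the annual plan
Referral: the annual plan 14/26 = 53.8%, the Premium plan 7/19 = 36.8% → the annual plan
Overall: the annual plan 66/151 = 43.7%, the Premium plan 51/108 = 47.2% → the Premium plan
(The annual plan wins every signup group but the Premium plan wins overall — the annual plan's customers skew toward the low-rate paid group.)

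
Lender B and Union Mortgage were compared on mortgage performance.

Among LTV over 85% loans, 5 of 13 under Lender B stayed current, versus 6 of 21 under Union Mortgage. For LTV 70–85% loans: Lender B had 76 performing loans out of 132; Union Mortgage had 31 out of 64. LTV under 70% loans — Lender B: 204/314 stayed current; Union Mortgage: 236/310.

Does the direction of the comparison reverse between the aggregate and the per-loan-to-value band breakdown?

LTV over 85%: Lender B 5/13 = 38.5%, Union Mortgage 6/21 = 28.6% → Lender B
LTV 70–85%: Lender B 76/132 = 57.6%, Union Mortgage 31/64 = 48.4% → Lender B
LTV under 70%: Lender B 204/314 = 65.0%, Union Mortgage 236/310 = 76.1% → Union Mortgage
Overall: Lender B 285/459 = 62.1%, Union Mortgage 273/395 = 69.1% → Union Mortgage
Neither sweeps: Lender B wins 2 of 3 groups, Union Mortgage wins 1. Union Mortgage wins overall but not every group — no Simpson reversal.

No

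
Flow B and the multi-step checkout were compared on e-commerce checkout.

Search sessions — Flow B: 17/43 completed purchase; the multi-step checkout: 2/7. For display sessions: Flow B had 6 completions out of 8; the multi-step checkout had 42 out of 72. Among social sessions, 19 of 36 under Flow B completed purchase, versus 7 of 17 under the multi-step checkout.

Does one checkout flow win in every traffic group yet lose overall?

Yes

Search: Flow B 17/43 = 39.5%, the multi-step checkout 2/7 = 28.6% → Flow B
Display: Flow B 6/8 = 75.0%, the multi-step checkout 42/72 = 58.3% → Flow B
Social: Flow B 19/36 = 52.8%, the multi-step checkout 7/17 = 41.2% → Flow B
Overall: Flow B 42/87 = 48.3%, the multi-step checkout 51/96 = 53.1% → the multi-step checkout
Flow B wins each traffic group but the multi-step checkout wins overall — the comparison reverses. Flow B's sessions skew toward search, which has a lower base rate.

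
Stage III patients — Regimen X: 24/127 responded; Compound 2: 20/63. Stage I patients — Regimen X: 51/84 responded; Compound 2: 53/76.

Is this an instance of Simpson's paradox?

No

Stage III: Regimen X 24/127 = 18.9%, Compound 2 20/63 = 31.7% → Compound 2
Stage I: Regimen X 51/84 = 60.7%, Compound 2 53/76 = 69.7% → Compound 2
Overall: Regimen X 75/211 = 35.5%, Compound 2 73/139 = 52.5% → Compound 2
Compound 2 wins overall and in every disease group — no reversal.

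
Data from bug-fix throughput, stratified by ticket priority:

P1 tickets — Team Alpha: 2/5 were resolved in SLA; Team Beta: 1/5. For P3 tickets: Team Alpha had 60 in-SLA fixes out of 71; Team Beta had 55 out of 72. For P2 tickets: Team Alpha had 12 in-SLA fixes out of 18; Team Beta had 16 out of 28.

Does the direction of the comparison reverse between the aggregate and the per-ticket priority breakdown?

P1: Team Alpha 2/5 = 40.0%, Team Beta 1/5 = 20.0% → Team Alpha
P3: Team Alpha 60/71 = 84.5%, Team Beta 55/72 = 76.4% → Team Alpha
P2: Team Alpha 12/18 = 66.7%, Team Beta 16/28 = 57.1% → Team Alpha
Overall: Team Alpha 74/94 = 78.7%, Team Beta 72/105 = 68.6% → Team Alpha
Team Alpha wins overall and in every ticket group — no reversal.

No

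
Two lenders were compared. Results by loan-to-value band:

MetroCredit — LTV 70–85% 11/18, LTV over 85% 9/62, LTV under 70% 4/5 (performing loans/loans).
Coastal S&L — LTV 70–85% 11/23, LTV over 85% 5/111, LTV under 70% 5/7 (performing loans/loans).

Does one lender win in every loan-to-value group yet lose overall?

LTV 70–85%: MetroCredit 11/18 = 61.1%, Coastal S&L 11/23 = 47.8% → MetroCredit
LTV over 85%: MetroCredit 9/62 = 14.5%, Coastal S&L 5/111 = 4.5% → MetroCredit
LTV under 70%: MetroCredit 4/5 = 80.0%, Coastal S&L 5/7 = 71.4% → MetroCredit
Overall: MetroCredit 24/85 = 28.2%, Coastal S&L 21/141 = 14.9% → MetroCredit
MetroCredit wins overall and in every loan-to-value group — no reversal.

No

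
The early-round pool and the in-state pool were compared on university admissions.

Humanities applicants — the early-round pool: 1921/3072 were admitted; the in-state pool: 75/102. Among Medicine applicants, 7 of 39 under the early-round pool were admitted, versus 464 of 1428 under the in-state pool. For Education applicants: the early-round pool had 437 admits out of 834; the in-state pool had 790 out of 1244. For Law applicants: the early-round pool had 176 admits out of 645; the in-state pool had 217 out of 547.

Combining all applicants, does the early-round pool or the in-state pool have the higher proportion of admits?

Humanities: the early-round pool 1921/3072 = 62.5%, the in-state pool 75/102 = 73.5% → the in-state pool
Medicine: the early-round pool 7/39 = 17.9%, the in-state pool 464/1428 = 32.5% → the in-state pool
Education: the early-round pool 437/834 = 52.4%, the in-state pool 790/1244 = 63.5% → the in-state pool
Law: the early-round pool 176/645 = 27.3%, the in-state pool 217/547 = 39.7% → the in-state pool
Overall: the early-round pool 2541/4590 = 55.4%, the in-state pool 1546/3321 = 46.6% → the early-round pool
(The in-state pool wins every department group but the early-round pool wins overall — the in-state pool's applicants skew toward the low-rate Medicine group.)

the early-round pool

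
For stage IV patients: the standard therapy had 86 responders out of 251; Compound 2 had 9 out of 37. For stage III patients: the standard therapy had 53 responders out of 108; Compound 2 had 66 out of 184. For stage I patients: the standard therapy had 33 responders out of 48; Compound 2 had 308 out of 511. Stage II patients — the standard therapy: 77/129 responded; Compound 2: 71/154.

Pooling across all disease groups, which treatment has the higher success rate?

Stage IV: the standard therapy 86/251 = 34.3%, Compound 2 9/37 = 24.3% → the standard therapy
Stage III: the standard therapy 53/108 = 49.1%, Compound 2 66/184 = 35.9% → the standard therapy
Stage I: the standard therapy 33/48 = 68.8%, Compound 2 308/511 = 60.3% → the standard therapy
Stage II: the standard therapy 77/129 = 59.7%, Compound 2 71/154 = 46.1% → the standard therapy
Overall: the standard therapy 249/536 = 46.5%, Compound 2 454/886 = 51.2% → Compound 2
(The standard therapy wins every disease group but Compound 2 wins overall — the standard therapy's patients skew toward the low-rate stage IV group.)

Compound 2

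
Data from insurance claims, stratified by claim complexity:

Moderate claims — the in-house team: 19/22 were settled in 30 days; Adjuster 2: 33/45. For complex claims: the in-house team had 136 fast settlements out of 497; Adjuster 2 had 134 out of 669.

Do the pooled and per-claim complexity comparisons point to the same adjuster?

Yes

Moderate: the in-house team 19/22 = 86.4%, Adjuster 2 33/45 = 73.3% → the in-house team
Complex: the in-house team 136/497 = 27.4%, Adjuster 2 134/669 = 20.0% → the in-house team
Overall: the in-house team 155/519 = 29.9%, Adjuster 2 167/714 = 23.4% → the in-house team
The in-house team wins overall and in every claim group — no reversal.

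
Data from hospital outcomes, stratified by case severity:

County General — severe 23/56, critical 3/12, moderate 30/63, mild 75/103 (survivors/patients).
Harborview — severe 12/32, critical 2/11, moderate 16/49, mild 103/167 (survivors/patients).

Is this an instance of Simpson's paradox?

Severe: County General 23/56 = 41.1%, Harborview 12/32 = 37.5% → County General
Critical: County General 3/12 = 25.0%, Harborview 2/11 = 18.2% → County General
Moderate: County General 30/63 = 47.6%, Harborview 16/49 = 32.7% → County General
Mild: County General 75/103 = 72.8%, Harborview 103/167 = 61.7% → County General
Overall: County General 131/234 = 56.0%, Harborview 133/259 = 51.4% → County General
County General wins overall and in every case group — no reversal.

No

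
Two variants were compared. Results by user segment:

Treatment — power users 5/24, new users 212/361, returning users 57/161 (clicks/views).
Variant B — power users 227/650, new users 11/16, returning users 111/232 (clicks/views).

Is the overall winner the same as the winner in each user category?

No

Power users: Treatment 5/24 = 20.8%, Variant B 227/650 = 34.9% → Variant B
New users: Treatment 212/361 = 58.7%, Variant B 11/16 = 68.8% → Variant B
Returning users: Treatment 57/161 = 35.4%, Variant B 111/232 = 47.8% → Variant B
Overall: Treatment 274/546 = 50.2%, Variant B 349/898 = 38.9% → Treatment
Variant B wins each user group but Treatment wins overall — the comparison reverses. Variant B's views skew toward power users, which has a lower base rate.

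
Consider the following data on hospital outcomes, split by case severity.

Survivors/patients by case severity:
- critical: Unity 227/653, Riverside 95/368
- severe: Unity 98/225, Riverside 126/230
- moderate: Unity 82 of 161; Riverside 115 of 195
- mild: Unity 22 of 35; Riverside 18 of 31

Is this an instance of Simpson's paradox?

No

Critical: Unity 227/653 = 34.8%, Riverside 95/368 = 25.8% → Unity
Severe: Unity 98/225 = 43.6%, Riverside 126/230 = 54.8% → Riverside
Moderate: Unity 82/161 = 50.9%, Riverside 115/195 = 59.0% → Riverside
Mild: Unity 22/35 = 62.9%, Riverside 18/31 = 58.1% → Unity
Overall: Unity 429/1074 = 39.9%, Riverside 354/824 = 43.0% → Riverside
Neither sweeps: Unity wins 2 of 4 groups, Riverside wins 2. Riverside wins overall but not every group — no Simpson reversal.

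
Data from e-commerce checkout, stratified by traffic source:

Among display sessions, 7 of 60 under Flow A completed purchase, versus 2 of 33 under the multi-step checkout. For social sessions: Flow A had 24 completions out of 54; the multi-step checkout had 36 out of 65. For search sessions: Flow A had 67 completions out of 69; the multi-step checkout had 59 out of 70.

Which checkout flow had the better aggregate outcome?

the multi-step checkout

Display: Flow A 7/60 = 11.7%, the multi-step checkout 2/33 = 6.1% → Flow A
Social: Flow A 24/54 = 44.4%, the multi-step checkout 36/65 = 55.4% → the multi-step checkout
Search: Flow A 67/69 = 97.1%, the multi-step checkout 59/70 = 84.3% → Flow A
Overall: Flow A 98/183 = 53.6%, the multi-step checkout 97/168 = 57.7% → the multi-step checkout
(Neither sweeps every traffic group, but the multi-step checkout has the higher pooled rate.)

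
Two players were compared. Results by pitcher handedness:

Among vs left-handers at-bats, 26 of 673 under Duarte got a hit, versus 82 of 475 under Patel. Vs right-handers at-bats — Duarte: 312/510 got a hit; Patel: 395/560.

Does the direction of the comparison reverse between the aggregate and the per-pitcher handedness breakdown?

Vs left-handers: Duarte 26/673 = 3.9%, Patel 82/475 = 17.3% → Patel
Vs right-handers: Duarte 312/510 = 61.2%, Patel 395/560 = 70.5% → Patel
Overall: Duarte 338/1183 = 28.6%, Patel 477/1035 = 46.1% → Patel
Patel wins overall and in every pitcher group — no reversal.

No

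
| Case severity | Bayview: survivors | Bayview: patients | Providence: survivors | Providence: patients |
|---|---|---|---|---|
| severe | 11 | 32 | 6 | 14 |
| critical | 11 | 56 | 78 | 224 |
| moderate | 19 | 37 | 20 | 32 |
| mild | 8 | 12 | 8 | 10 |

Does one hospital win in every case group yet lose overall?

Severe: Bayview 11/32 = 34.4%, Providence 6/14 = 42.9% → Providence
Critical: Bayview 11/56 = 19.6%, Providence 78/224 = 34.8% → Providence
Moderate: Bayview 19/37 = 51.4%, Providence 20/32 = 62.5% → Providence
Mild: Bayview 8/12 = 66.7%, Providence 8/10 = 80.0% → Providence
Overall: Bayview 49/137 = 35.8%, Providence 112/280 = 40.0% → Providence
Providence wins overall and in every case group — no reversal.

No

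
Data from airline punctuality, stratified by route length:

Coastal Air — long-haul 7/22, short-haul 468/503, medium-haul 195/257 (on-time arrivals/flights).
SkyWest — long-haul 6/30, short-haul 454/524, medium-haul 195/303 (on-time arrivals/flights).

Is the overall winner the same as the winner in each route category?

Yes

Long-haul: Coastal Air 7/22 = 31.8%, SkyWest 6/30 = 20.0% → Coastal Air
Short-haul: Coastal Air 468/503 = 93.0%, SkyWest 454/524 = 86.6% → Coastal Air
Medium-haul: Coastal Air 195/257 = 75.9%, SkyWest 195/303 = 64.4% → Coastal Air
Overall: Coastal Air 670/782 = 85.7%, SkyWest 655/857 = 76.4% → Coastal Air
Coastal Air wins overall and in every route group — no reversal.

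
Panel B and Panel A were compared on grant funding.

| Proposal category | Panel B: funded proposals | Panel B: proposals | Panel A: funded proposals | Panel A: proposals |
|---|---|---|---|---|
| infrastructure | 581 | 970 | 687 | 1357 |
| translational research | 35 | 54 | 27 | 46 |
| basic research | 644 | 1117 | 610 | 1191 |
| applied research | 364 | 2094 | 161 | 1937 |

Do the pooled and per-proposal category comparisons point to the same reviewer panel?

Infrastructure: Panel B 581/970 = 59.9%, Panel A 687/1357 = 50.6% → Panel B
Translational research: Panel B 35/54 = 64.8%, Panel A 27/46 = 58.7% → Panel B
Basic research: Panel B 644/1117 = 57.7%, Panel A 610/1191 = 51.2% → Panel B
Applied research: Panel B 364/2094 = 17.4%, Panel A 161/1937 = 8.3% → Panel B
Overall: Panel B 1624/4235 = 38.3%, Panel A 1485/4531 = 32.8% → Panel B
Panel B wins overall and in every proposal group — no reversal.

Yes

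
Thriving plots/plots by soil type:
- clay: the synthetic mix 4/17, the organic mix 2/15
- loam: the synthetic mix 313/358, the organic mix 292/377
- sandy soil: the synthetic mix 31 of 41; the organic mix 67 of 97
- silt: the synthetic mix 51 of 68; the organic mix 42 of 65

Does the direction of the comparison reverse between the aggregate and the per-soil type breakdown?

Clay: the synthetic mix 4/17 = 23.5%, the organic mix 2/15 = 13.3% → the synthetic mix
Loam: the synthetic mix 313/358 = 87.4%, the organic mix 292/377 = 77.5% → the synthetic mix
Sandy soil: the synthetic mix 31/41 = 75.6%, the organic mix 67/97 = 69.1% → the synthetic mix
Silt: the synthetic mix 51/68 = 75.0%, the organic mix 42/65 = 64.6% → the synthetic mix
Overall: the synthetic mix 399/484 = 82.4%, the organic mix 403/554 = 72.7% → the synthetic mix
The synthetic mix wins overall and in every soil group — no reversal.

No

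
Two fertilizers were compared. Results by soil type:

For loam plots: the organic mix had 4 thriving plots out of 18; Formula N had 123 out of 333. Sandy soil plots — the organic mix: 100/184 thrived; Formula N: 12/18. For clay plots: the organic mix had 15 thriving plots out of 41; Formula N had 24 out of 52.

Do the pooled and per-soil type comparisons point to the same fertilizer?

No

Loam: the organic mix 4/18 = 22.2%, Formula N 123/333 = 36.9% → Formula N
Sandy soil: the organic mix 100/184 = 54.3%, Formula N 12/18 = 66.7% → Formula N
Clay: the organic mix 15/41 = 36.6%, Formula N 24/52 = 46.2% → Formula N
Overall: the organic mix 119/243 = 49.0%, Formula N 159/403 = 39.5% → the organic mix
Formula N wins each soil group but the organic mix wins overall — the comparison reverses. Formula N's plots skew toward loam, which has a lower base rate.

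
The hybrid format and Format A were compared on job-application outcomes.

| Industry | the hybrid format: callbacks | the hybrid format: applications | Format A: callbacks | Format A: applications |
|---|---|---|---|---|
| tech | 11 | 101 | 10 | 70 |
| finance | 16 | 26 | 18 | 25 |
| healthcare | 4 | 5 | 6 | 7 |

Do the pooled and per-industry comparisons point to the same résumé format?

Tech: the hybrid format 11/101 = 10.9%, Format A 10/70 = 14.3% → Format A
Finance: the hybrid format 16/26 = 61.5%, Format A 18/25 = 72.0% → Format A
Healthcare: the hybrid format 4/5 = 80.0%, Format A 6/7 = 85.7% → Format A
Overall: the hybrid format 31/132 = 23.5%, Format A 34/102 = 33.3% → Format A
Format A wins overall and in every industry group — no reversal.

Yes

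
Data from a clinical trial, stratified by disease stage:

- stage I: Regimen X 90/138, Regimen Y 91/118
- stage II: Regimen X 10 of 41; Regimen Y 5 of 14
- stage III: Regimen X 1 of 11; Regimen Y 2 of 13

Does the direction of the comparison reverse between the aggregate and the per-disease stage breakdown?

No

Stage I: Regimen X 90/138 = 65.2%, Regimen Y 91/118 = 77.1% → Regimen Y
Stage II: Regimen X 10/41 = 24.4%, Regimen Y 5/14 = 35.7% → Regimen Y
Stage III: Regimen X 1/11 = 9.1%, Regimen Y 2/13 = 15.4% → Regimen Y
Overall: Regimen X 101/190 = 53.2%, Regimen Y 98/145 = 67.6% → Regimen Y
Regimen Y wins overall and in every disease group — no reversal.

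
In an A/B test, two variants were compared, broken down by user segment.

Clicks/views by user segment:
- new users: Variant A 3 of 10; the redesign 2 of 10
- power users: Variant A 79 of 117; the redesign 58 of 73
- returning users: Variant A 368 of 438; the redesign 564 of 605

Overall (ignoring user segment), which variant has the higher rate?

the redesign

New users: Variant A 3/10 = 30.0%, the redesign 2/10 = 20.0% → Variant A
Power users: Variant A 79/117 = 67.5%, the redesign 58/73 = 79.5% → the redesign
Returning users: Variant A 368/438 = 84.0%, the redesign 564/605 = 93.2% → the redesign
Overall: Variant A 450/565 = 79.6%, the redesign 624/688 = 90.7% → the redesign
(Neither sweeps every user group, but the redesign has the higher pooled rate.)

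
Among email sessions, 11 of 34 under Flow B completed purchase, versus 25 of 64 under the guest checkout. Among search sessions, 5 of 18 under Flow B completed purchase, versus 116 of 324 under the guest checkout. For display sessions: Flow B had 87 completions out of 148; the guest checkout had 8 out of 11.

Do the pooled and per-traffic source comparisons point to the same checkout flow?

Email: Flow B 11/34 = 32.4%, the guest checkout 25/64 = 39.1% → the guest checkout
Search: Flow B 5/18 = 27.8%, the guest checkout 116/324 = 35.8% → the guest checkout
Display: Flow B 87/148 = 58.8%, the guest checkout 8/11 = 72.7% → the guest checkout
Overall: Flow B 103/200 = 51.5%, the guest checkout 149/399 = 37.3% → Flow B
The guest checkout wins each traffic group but Flow B wins overall — the comparison reverses. The guest checkout's sessions skew toward search, which has a lower base rate.

No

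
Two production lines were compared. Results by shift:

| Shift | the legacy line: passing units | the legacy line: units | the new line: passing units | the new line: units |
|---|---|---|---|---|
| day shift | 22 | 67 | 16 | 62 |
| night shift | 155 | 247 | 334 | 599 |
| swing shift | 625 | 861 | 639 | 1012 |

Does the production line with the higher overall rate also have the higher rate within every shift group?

Yes

Day shift: the legacy line 22/67 = 32.8%, the new line 16/62 = 25.8% → the legacy line
Night shift: the legacy line 155/247 = 62.8%, the new line 334/599 = 55.8% → the legacy line
Swing shift: the legacy line 625/861 = 72.6%, the new line 639/1012 = 63.1% → the legacy line
Overall: the legacy line 802/1175 = 68.3%, the new line 989/1673 = 59.1% → the legacy line
The legacy line wins overall and in every shift group — no reversal.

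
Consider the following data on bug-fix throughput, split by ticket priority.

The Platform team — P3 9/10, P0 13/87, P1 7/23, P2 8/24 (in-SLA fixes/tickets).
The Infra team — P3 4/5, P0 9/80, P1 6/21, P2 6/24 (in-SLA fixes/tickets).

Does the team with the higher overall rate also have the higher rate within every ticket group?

P3: the Platform team 9/10 = 90.0%, the Infra team 4/5 = 80.0% → the Platform team
P0: the Platform team 13/87 = 14.9%, the Infra team 9/80 = 11.2% → the Platform team
P1: the Platform team 7/23 = 30.4%, the Infra team 6/21 = 28.6% → the Platform team
P2: the Platform team 8/24 = 33.3%, the Infra team 6/24 = 25.0% → the Platform team
Overall: the Platform team 37/144 = 25.7%, the Infra team 25/130 = 19.2% → the Platform team
The Platform team wins overall and in every ticket group — no reversal.

Yes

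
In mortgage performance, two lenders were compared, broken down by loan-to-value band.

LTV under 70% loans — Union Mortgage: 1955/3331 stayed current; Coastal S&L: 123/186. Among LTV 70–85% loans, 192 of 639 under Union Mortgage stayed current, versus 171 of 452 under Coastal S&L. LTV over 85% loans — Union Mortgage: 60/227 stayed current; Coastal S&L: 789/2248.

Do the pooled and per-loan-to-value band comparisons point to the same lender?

No

LTV under 70%: Union Mortgage 1955/3331 = 58.7%, Coastal S&L 123/186 = 66.1% → Coastal S&L
LTV 70–85%: Union Mortgage 192/639 = 30.0%, Coastal S&L 171/452 = 37.8% → Coastal S&L
LTV over 85%: Union Mortgage 60/227 = 26.4%, Coastal S&L 789/2248 = 35.1% → Coastal S&L
Overall: Union Mortgage 2207/4197 = 52.6%, Coastal S&L 1083/2886 = 37.5% → Union Mortgage
Coastal S&L wins each loan-to-value group but Union Mortgage wins overall — the comparison reverses. Coastal S&L's loans skew toward LTV over 85%, which has a lower base rate.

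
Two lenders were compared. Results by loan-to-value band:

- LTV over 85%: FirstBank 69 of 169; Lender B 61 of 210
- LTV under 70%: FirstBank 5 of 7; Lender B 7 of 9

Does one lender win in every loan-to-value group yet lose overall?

LTV over 85%: FirstBank 69/169 = 40.8%, Lender B 61/210 = 29.0% → FirstBank
LTV under 70%: FirstBank 5/7 = 71.4%, Lender B 7/9 = 77.8% → Lender B
Overall: FirstBank 74/176 = 42.0%, Lender B 68/219 = 31.1% → FirstBank
Neither sweeps: FirstBank wins 1 of 2 groups, Lender B wins 1. FirstBank wins overall but not every group — no Simpson reversal.

No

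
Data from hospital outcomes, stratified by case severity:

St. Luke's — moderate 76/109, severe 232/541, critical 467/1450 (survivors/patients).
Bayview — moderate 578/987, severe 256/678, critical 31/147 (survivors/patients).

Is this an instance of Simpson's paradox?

Moderate: St. Luke's 76/109 = 69.7%, Bayview 578/987 = 58.6% → St. Luke's
Severe: St. Luke's 232/541 = 42.9%, Bayview 256/678 = 37.8% → St. Luke's
Critical: St. Luke's 467/1450 = 32.2%, Bayview 31/147 = 21.1% → St. Luke's
Overall: St. Luke's 775/2100 = 36.9%, Bayview 865/1812 = 47.7% → Bayview
St. Luke's wins each case group but Bayview wins overall — the comparison reverses. St. Luke's's patients skew toward critical, which has a lower base rate.

Yes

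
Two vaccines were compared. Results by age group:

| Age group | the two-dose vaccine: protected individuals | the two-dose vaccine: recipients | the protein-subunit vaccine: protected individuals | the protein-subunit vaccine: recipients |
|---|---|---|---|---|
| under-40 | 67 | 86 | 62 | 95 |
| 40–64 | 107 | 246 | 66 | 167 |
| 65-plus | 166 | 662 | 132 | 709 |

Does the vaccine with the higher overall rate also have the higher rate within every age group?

Under-40: the two-dose vaccine 67/86 = 77.9%, the protein-subunit vaccine 62/95 = 65.3% → the two-dose vaccine
40–64: the two-dose vaccine 107/246 = 43.5%, the protein-subunit vaccine 66/167 = 39.5% → the two-dose vaccine
65-plus: the two-dose vaccine 166/662 = 25.1%, the protein-subunit vaccine 132/709 = 18.6% → the two-dose vaccine
Overall: the two-dose vaccine 340/994 = 34.2%, the protein-subunit vaccine 260/971 = 26.8% → the two-dose vaccine
The two-dose vaccine wins overall and in every age group — no reversal.

Yes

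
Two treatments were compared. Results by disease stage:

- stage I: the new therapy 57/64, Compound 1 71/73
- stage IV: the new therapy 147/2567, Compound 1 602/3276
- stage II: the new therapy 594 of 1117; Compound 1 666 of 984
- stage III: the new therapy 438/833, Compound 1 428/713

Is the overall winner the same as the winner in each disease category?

Yes

Stage I: the new therapy 57/64 = 89.1%, Compound 1 71/73 = 97.3% → Compound 1
Stage IV: the new therapy 147/2567 = 5.7%, Compound 1 602/3276 = 18.4% → Compound 1
Stage II: the new therapy 594/1117 = 53.2%, Compound 1 666/984 = 67.7% → Compound 1
Stage III: the new therapy 438/833 = 52.6%, Compound 1 428/713 = 60.0% → Compound 1
Overall: the new therapy 1236/4581 = 27.0%, Compound 1 1767/5046 = 35.0% → Compound 1
Compound 1 wins overall and in every disease group — no reversal.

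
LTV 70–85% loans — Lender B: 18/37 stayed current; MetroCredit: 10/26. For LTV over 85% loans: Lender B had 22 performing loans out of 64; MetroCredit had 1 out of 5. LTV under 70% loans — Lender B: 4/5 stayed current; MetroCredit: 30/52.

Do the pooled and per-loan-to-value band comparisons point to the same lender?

LTV 70–85%: Lender B 18/37 = 48.6%, MetroCredit 10/26 = 38.5% → Lender B
LTV over 85%: Lender B 22/64 = 34.4%, MetroCredit 1/5 = 20.0% → Lender B
LTV under 70%: Lender B 4/5 = 80.0%, MetroCredit 30/52 = 57.7% → Lender B
Overall: Lender B 44/106 = 41.5%, MetroCredit 41/83 = 49.4% → MetroCredit
Lender B wins each loan-to-value group but MetroCredit wins overall — the comparison reverses. Lender B's loans skew toward LTV over 85%, which has a lower base rate.

No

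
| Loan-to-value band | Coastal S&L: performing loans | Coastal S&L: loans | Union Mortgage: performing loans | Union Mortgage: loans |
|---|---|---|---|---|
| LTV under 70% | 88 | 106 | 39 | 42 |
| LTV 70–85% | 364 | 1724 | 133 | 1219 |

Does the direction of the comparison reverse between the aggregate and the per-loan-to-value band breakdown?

No

LTV under 70%: Coastal S&L 88/106 = 83.0%, Union Mortgage 39/42 = 92.9% → Union Mortgage
LTV 70–85%: Coastal S&L 364/1724 = 21.1%, Union Mortgage 133/1219 = 10.9% → Coastal S&L
Overall: Coastal S&L 452/1830 = 24.7%, Union Mortgage 172/1261 = 13.6% → Coastal S&L
Neither sweeps: Coastal S&L wins 1 of 2 groups, Union Mortgage wins 1. Coastal S&L wins overall but not every group — no Simpson reversal.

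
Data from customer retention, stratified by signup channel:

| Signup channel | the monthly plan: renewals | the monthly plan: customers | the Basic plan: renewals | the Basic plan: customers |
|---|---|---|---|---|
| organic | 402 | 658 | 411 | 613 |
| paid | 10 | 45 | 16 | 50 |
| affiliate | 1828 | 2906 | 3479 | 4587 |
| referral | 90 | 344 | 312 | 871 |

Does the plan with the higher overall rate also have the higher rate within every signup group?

Yes

Organic: the monthly plan 402/658 = 61.1%, the Basic plan 411/613 = 67.0% → the Basic plan
Paid: the monthly plan 10/45 = 22.2%, the Basic plan 16/50 = 32.0% → the Basic plan
Affiliate: the monthly plan 1828/2906 = 62.9%, the Basic plan 3479/4587 = 75.8% → the Basic plan
Referral: the monthly plan 90/344 = 26.2%, the Basic plan 312/871 = 35.8% → the Basic plan
Overall: the monthly plan 2330/3953 = 58.9%, the Basic plan 4218/6121 = 68.9% → the Basic plan
The Basic plan wins overall and in every signup group — no reversal.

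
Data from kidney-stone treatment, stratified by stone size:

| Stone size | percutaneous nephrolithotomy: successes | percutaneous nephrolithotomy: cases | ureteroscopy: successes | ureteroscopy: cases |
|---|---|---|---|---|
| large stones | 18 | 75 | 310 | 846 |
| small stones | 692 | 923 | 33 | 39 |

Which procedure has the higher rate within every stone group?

ureteroscopy

Large stones: percutaneous nephrolithotomy 18/75 = 24.0%, ureteroscopy 310/846 = 36.6% → ureteroscopy
Small stones: percutaneous nephrolithotomy 692/923 = 75.0%, ureteroscopy 33/39 = 84.6% → ureteroscopy
Ureteroscopy has the higher rate in both groups.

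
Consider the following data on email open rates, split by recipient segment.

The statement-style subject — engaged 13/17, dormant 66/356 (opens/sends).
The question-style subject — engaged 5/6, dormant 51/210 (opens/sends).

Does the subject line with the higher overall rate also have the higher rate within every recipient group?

Yes

Engaged: the statement-style subject 13/17 = 76.5%, the question-style subject 5/6 = 83.3% → the question-style subject
Dormant: the statement-style subject 66/356 = 18.5%, the question-style subject 51/210 = 24.3% → the question-style subject
Overall: the statement-style subject 79/373 = 21.2%, the question-style subject 56/216 = 25.9% → the question-style subject
The question-style subject wins overall and in every recipient group — no reversal.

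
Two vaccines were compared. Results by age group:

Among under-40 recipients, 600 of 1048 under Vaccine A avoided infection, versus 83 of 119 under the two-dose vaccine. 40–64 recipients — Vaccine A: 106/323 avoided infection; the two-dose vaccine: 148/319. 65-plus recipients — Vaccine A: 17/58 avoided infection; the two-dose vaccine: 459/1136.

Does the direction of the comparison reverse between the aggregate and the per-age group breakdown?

Yes

Under-40: Vaccine A 600/1048 = 57.3%, the two-dose vaccine 83/119 = 69.7% → the two-dose vaccine
40–64: Vaccine A 106/323 = 32.8%, the two-dose vaccine 148/319 = 46.4% → the two-dose vaccine
65-plus: Vaccine A 17/58 = 29.3%, the two-dose vaccine 459/1136 = 40.4% → the two-dose vaccine
Overall: Vaccine A 723/1429 = 50.6%, the two-dose vaccine 690/1574 = 43.8% → Vaccine A
The two-dose vaccine wins each age group but Vaccine A wins overall — the comparison reverses. The two-dose vaccine's recipients skew toward 65-plus, which has a lower base rate.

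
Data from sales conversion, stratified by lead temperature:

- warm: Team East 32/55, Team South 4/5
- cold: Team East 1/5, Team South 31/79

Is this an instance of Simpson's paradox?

Yes

Warm: Team East 32/55 = 58.2%, Team South 4/5 = 80.0% → Team South
Cold: Team East 1/5 = 20.0%, Team South 31/79 = 39.2% → Team South
Overall: Team East 33/60 = 55.0%, Team South 35/84 = 41.7% → Team East
Team South wins each lead group but Team East wins overall — the comparison reverses. Team South's leads skew toward cold, which has a lower base rate.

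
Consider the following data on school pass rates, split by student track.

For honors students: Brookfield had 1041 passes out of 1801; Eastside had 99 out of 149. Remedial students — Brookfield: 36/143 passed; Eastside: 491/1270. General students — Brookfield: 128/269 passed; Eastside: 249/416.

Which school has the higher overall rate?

Honors: Brookfield 1041/1801 = 57.8%, Eastside 99/149 = 66.4% → Eastside
Remedial: Brookfield 36/143 = 25.2%, Eastside 491/1270 = 38.7% → Eastside
General: Brookfield 128/269 = 47.6%, Eastside 249/416 = 59.9% → Eastside
Overall: Brookfield 1205/2213 = 54.5%, Eastside 839/1835 = 45.7% → Brookfield
(Eastside wins every student group but Brookfield wins overall — Eastside's students skew toward the low-rate remedial group.)

Brookfield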